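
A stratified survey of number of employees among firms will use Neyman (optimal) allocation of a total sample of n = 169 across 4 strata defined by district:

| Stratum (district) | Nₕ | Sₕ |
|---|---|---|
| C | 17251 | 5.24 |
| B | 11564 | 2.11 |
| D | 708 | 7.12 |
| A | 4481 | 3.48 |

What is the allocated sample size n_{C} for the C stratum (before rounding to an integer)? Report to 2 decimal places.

Neyman allocation: nₕ = n·NₕSₕ / Σⱼ NⱼSⱼ.
Σ NⱼSⱼ = 17251·5.24 + 11564·2.11 + 708·7.12 + 4481·3.48 = 135430.12.
n_{C} = 169·17251·5.24 / 135430.12 = 112.80.

112.80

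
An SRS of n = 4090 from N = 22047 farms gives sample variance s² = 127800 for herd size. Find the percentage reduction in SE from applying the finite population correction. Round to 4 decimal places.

9.7511

f = n/N = 4090/22047 = 0.18551277.
SE_no-fpc = √(s²/n) = 5.5898966; SE_fpc = √((1−f)s²/n) = 5.0448228.
Ratio = √(1−f) = 0.90248946. Reduction = 100·(1 − 0.90248946) = 9.7511%.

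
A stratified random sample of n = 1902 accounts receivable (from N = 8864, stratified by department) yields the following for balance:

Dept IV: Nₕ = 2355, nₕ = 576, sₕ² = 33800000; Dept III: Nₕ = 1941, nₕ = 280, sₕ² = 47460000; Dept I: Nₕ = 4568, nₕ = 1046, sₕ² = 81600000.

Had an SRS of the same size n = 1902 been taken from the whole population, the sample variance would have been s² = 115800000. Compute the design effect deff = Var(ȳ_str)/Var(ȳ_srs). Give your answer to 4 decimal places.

Var(ȳ_str) = Σ Wₕ²(1−fₕ)sₕ²/nₕ with Wₕ = Nₕ/8864:
  Dept IV: (2355/8864)²·(1−576/2355)·33800000/576 = 3128.9713
  Dept III: (1941/8864)²·(1−280/1941)·47460000/280 = 6955.132
  Dept I: (4568/8864)²·(1−1046/4568)·81600000/1046 = 15974.027
  → Var(ȳ_str) = 26058.13.
Var(ȳ_srs) = (1 − 1902/8864)·115800000/1902 = 47819.201.
deff = 26058.13 / 47819.201 = 0.5449.

0.5449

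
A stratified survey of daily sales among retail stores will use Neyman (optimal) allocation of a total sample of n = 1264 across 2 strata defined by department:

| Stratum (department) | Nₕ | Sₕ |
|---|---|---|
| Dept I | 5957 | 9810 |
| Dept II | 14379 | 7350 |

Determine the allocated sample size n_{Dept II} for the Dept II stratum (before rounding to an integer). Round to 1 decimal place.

813.9

Neyman allocation: nₕ = n·NₕSₕ / Σⱼ NⱼSⱼ.
Σ NⱼSⱼ = 5957·9810 + 14379·7350 = 1.6412382 × 10^8.
n_{Dept II} = 1264·14379·7350 / (1.6412382 × 10^8) = 813.9.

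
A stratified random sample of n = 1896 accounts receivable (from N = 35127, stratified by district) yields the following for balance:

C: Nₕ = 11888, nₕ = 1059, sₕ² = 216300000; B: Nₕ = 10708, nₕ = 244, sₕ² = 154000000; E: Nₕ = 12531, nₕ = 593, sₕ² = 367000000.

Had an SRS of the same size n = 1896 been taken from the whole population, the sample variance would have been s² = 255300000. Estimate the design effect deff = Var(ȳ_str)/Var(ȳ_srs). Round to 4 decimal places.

1.2062

Var(ȳ_str) = Σ Wₕ²(1−fₕ)sₕ²/nₕ with Wₕ = Nₕ/35127:
  C: (11888/35127)²·(1−1059/11888)·216300000/1059 = 21309.614
  B: (10708/35127)²·(1−244/10708)·154000000/244 = 57313.228
  E: (12531/35127)²·(1−593/12531)·367000000/593 = 75032.005
  → Var(ȳ_str) = 153654.85.
Var(ȳ_srs) = (1 − 1896/35127)·255300000/1896 = 127383.99.
deff = 153654.85 / 127383.99 = 1.2062.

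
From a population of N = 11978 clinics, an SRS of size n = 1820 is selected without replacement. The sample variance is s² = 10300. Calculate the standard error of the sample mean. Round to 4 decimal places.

Under SRS without replacement, Var(ȳ) = (1 − f)·s²/n with f = n/N = 1820/11978 = 0.15194523.
Var(ȳ) = (1 − 0.15194523)·10300/1820 = 0.84805477·5.6593407 = 4.7994308.
SE(ȳ) = √(4.7994308) = 2.1908.

2.1908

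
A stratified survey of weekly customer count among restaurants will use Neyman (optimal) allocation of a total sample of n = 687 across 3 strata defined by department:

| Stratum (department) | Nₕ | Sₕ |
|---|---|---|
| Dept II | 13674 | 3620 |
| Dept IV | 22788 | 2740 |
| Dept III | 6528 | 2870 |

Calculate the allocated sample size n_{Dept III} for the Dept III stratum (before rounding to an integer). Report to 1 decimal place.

98.5

Neyman allocation: nₕ = n·NₕSₕ / Σⱼ NⱼSⱼ.
Σ NⱼSⱼ = 13674·3620 + 22788·2740 + 6528·2870 = 1.3067436 × 10^8.
n_{Dept III} = 687·6528·2870 / (1.3067436 × 10^8) = 98.5.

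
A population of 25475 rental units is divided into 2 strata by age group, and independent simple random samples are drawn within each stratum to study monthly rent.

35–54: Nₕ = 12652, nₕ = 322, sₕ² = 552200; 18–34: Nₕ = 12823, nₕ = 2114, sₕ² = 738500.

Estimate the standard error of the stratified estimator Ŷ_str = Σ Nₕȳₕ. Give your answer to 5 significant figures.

Var(Ŷ_str) = Σₕ Nₕ²(1 − fₕ)sₕ²/nₕ.
35–54: 12652²·(1 − 322/12652)·552200/322 = 2.6752403 × 10^11.
18–34: 12823²·(1 − 2114/12823)·738500/2114 = 4.7971586 × 10^10.
Sum = 3.1549562 × 10^11.
SE = √(3.1549562 × 10^11) = 561690.

561690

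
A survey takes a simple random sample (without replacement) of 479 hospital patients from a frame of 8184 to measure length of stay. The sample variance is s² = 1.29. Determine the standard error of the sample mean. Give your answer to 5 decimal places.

0.05035

Under SRS without replacement, Var(ȳ) = (1 − f)·s²/n with f = n/N = 479/8184 = 0.05852884.
Var(ȳ) = (1 − 0.05852884)·1.29/479 = 0.94147116·0.0026931106 = 0.002535486.
SE(ȳ) = √(0.002535486) = 0.05035.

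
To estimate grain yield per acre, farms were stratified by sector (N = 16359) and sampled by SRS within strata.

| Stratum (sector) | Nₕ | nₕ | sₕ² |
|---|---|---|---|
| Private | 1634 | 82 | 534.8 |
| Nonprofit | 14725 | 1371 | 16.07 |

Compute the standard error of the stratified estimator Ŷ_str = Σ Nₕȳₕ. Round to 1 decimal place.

4341.0

Var(Ŷ_str) = Σₕ Nₕ²(1 − fₕ)sₕ²/nₕ.
Private: 1634²·(1 − 82/1634)·534.8/82 = 1.653946 × 10^7.
Nonprofit: 14725²·(1 − 1371/14725)·16.07/1371 = 2.3048629 × 10^6.
Sum = 1.8844323 × 10^7.
SE = √(1.8844323 × 10^7) = 4341.0.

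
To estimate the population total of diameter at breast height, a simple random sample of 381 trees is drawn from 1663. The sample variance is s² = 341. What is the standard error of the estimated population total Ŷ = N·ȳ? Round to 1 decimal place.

Var(Ŷ) = N²·Var(ȳ) = N²·(1 − n/N)·s²/n.
f = 381/1663 = 0.22910403; Var(ȳ) = 0.77089597·341/381 = 0.68996201.
Var(Ŷ) = 1663² · 0.68996201 = 1.9081375 × 10^6.
SE(Ŷ) = √(1.9081375 × 10^6) = 1381.4.

1381.4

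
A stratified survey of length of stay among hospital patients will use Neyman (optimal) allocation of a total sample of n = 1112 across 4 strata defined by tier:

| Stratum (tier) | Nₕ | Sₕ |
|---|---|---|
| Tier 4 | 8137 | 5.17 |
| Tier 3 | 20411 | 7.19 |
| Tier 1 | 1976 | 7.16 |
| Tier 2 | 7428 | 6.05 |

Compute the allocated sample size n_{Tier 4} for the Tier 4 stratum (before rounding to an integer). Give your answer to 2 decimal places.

Neyman allocation: nₕ = n·NₕSₕ / Σⱼ NⱼSⱼ.
Σ NⱼSⱼ = 8137·5.17 + 20411·7.19 + 1976·7.16 + 7428·6.05 = 247910.94.
n_{Tier 4} = 1112·8137·5.17 / 247910.94 = 188.70.

188.70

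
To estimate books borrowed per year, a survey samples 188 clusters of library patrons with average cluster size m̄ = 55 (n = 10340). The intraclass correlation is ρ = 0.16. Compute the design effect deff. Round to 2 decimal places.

deff = 1 + (55 − 1)·0.16 = 1 + 8.64 = 9.64.

9.64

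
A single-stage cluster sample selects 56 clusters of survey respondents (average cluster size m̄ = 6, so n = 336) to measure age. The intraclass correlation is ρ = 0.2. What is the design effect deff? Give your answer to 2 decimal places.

2.00

deff = 1 + (6 − 1)·0.2 = 1 + 1 = 2.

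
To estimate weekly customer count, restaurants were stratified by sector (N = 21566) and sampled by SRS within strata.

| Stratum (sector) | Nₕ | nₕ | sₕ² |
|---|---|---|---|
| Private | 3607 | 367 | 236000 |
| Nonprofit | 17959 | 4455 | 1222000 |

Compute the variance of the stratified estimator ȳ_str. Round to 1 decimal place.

Var(ȳ_str) = Σₕ Wₕ²(1 − fₕ)sₕ²/nₕ with Wₕ = Nₕ/N, N = 21566.
Private: Wₕ = 0.16725401; term = 0.16725401²·(1 − 0.10174660)·236000/367 = 16.158383.
Nonprofit: Wₕ = 0.83274599; term = 0.83274599²·(1 − 0.24806504)·1222000/4455 = 143.03057.
Sum = 159.18895.

159.2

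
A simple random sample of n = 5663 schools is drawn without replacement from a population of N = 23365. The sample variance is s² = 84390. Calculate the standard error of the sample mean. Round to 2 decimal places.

Under SRS without replacement, Var(ȳ) = (1 − f)·s²/n with f = n/N = 5663/23365 = 0.24237107.
Var(ȳ) = (1 − 0.24237107)·84390/5663 = 0.75762893·14.901995 = 11.290183.
SE(ȳ) = √(11.290183) = 3.36.

3.36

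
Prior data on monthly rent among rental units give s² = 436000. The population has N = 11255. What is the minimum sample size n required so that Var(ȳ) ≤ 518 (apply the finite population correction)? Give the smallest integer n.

784

Without fpc, n₀ = s²/D = 436000/518 = 841.6988.
With fpc, (1 − n/N)·s²/n ≤ D requires n ≥ n₀/(1 + n₀/N) = 841.6988/(1 + 841.6988/11255) = 783.1327.
Rounding up, n = 784.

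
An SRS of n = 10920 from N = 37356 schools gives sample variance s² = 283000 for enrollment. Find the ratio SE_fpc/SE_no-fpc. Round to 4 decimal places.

f = n/N = 10920/37356 = 0.29232252.
SE_no-fpc = √(s²/n) = 5.0907515; SE_fpc = √((1−f)s²/n) = 4.2825218.
Ratio = √(1−f) = 0.84123569.

0.8412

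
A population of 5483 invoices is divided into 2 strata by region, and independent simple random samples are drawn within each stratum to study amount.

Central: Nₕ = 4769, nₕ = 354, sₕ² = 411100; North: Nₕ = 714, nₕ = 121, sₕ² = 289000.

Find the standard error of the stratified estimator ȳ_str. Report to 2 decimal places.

Var(ȳ_str) = Σₕ Wₕ²(1 − fₕ)sₕ²/nₕ with Wₕ = Nₕ/N, N = 5483.
Central: Wₕ = 0.86977932; term = 0.86977932²·(1 − 0.07422940)·411100/354 = 813.32806.
North: Wₕ = 0.13022068; term = 0.13022068²·(1 − 0.16946779)·289000/121 = 33.637901.
Sum = 846.96596.
SE = √(846.96596) = 29.10.

29.10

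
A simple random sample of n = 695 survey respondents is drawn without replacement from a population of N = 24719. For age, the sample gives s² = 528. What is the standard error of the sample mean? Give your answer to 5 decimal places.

0.85927

Under SRS without replacement, Var(ȳ) = (1 − f)·s²/n with f = n/N = 695/24719 = 0.02811602.
Var(ȳ) = (1 − 0.02811602)·528/695 = 0.97188398·0.75971223 = 0.73835214.
SE(ȳ) = √(0.73835214) = 0.85927.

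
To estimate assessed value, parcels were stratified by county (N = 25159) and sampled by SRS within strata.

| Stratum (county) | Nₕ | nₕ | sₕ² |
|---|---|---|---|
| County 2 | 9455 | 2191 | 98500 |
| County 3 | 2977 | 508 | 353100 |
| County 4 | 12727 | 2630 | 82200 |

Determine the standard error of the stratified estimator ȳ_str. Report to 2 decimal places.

Var(ȳ_str) = Σₕ Wₕ²(1 − fₕ)sₕ²/nₕ with Wₕ = Nₕ/N, N = 25159.
County 2: Wₕ = 0.37580985; term = 0.37580985²·(1 − 0.23172924)·98500/2191 = 4.8780301.
County 3: Wₕ = 0.11832744; term = 0.11832744²·(1 − 0.17064159)·353100/508 = 8.0713686.
County 4: Wₕ = 0.50586271; term = 0.50586271²·(1 − 0.20664729)·82200/2630 = 6.3452351.
Sum = 19.294634.
SE = √(19.294634) = 4.39.

4.39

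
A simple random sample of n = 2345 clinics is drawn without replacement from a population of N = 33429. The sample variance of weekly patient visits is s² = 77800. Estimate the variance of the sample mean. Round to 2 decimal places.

Under SRS without replacement, Var(ȳ) = (1 − f)·s²/n with f = n/N = 2345/33429 = 0.07014867.
Var(ȳ) = (1 − 0.07014867)·77800/2345 = 0.92985133·33.176972 = 30.849652.

30.85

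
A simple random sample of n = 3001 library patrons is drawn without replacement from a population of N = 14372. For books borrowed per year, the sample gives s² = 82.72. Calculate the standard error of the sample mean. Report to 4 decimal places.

Under SRS without replacement, Var(ȳ) = (1 − f)·s²/n with f = n/N = 3001/14372 = 0.20880879.
Var(ȳ) = (1 − 0.20880879)·82.72/3001 = 0.79119121·0.027564145 = 0.021808509.
SE(ȳ) = √(0.021808509) = 0.1477.

0.1477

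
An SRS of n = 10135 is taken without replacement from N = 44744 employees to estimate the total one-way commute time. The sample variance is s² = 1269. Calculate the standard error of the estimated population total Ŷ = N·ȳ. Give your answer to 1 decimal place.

13924.5

Var(Ŷ) = N²·Var(ȳ) = N²·(1 − n/N)·s²/n.
f = 10135/44744 = 0.22651082; Var(ȳ) = 0.77348918·1269/10135 = 0.096848325.
Var(Ŷ) = 44744² · 0.096848325 = 1.9389282 × 10^8.
SE(Ŷ) = √(1.9389282 × 10^8) = 13924.5.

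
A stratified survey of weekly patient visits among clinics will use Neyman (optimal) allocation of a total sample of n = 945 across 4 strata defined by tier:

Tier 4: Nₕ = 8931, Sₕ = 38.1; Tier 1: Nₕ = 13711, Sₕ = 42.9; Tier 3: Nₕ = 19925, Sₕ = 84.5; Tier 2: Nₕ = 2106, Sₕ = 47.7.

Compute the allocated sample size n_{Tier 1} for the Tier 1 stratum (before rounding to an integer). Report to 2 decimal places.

Neyman allocation: nₕ = n·NₕSₕ / Σⱼ NⱼSⱼ.
Σ NⱼSⱼ = 8931·38.1 + 13711·42.9 + 19925·84.5 + 2106·47.7 = 2.7125917 × 10^6.
n_{Tier 1} = 945·13711·42.9 / (2.7125917 × 10^6) = 204.92.

204.92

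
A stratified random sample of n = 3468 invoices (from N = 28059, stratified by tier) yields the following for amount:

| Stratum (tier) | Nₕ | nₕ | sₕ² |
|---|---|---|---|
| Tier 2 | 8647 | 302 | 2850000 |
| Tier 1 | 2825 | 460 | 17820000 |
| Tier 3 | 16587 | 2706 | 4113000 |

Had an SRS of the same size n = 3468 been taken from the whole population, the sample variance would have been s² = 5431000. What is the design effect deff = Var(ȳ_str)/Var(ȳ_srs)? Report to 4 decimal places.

1.1936

Var(ȳ_str) = Σ Wₕ²(1−fₕ)sₕ²/nₕ with Wₕ = Nₕ/28059:
  Tier 2: (8647/28059)²·(1−302/8647)·2850000/302 = 864.93872
  Tier 1: (2825/28059)²·(1−460/2825)·17820000/460 = 328.74192
  Tier 3: (16587/28059)²·(1−2706/16587)·4113000/2706 = 444.50345
  → Var(ȳ_str) = 1638.1841.
Var(ȳ_srs) = (1 − 3468/28059)·5431000/3468 = 1372.4759.
deff = 1638.1841 / 1372.4759 = 1.1936.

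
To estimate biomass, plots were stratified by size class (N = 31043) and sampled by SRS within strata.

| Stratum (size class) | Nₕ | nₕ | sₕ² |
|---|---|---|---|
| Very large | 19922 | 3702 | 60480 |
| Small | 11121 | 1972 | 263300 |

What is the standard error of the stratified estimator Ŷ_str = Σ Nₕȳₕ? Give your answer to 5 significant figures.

137350

Var(Ŷ_str) = Σₕ Nₕ²(1 − fₕ)sₕ²/nₕ.
Very large: 19922²·(1 − 3702/19922)·60480/3702 = 5.2790911 × 10^9.
Small: 11121²·(1 − 1972/11121)·263300/1972 = 1.3585055 × 10^10.
Sum = 1.8864146 × 10^10.
SE = √(1.8864146 × 10^10) = 137350.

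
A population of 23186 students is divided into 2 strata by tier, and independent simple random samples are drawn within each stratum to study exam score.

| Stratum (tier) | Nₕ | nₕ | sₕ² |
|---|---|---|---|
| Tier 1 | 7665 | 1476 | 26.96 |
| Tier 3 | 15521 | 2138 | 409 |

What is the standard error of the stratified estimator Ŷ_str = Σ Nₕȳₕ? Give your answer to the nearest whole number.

6372

Var(Ŷ_str) = Σₕ Nₕ²(1 − fₕ)sₕ²/nₕ.
Tier 1: 7665²·(1 − 1476/7665)·26.96/1476 = 866495.22.
Tier 3: 15521²·(1 − 2138/15521)·409/2138 = 3.9736424 × 10^7.
Sum = 4.0602919 × 10^7.
SE = √(4.0602919 × 10^7) = 6372.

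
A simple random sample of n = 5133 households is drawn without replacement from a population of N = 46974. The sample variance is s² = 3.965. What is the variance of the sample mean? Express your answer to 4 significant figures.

Under SRS without replacement, Var(ȳ) = (1 − f)·s²/n with f = n/N = 5133/46974 = 0.10927321.
Var(ȳ) = (1 − 0.10927321)·3.965/5133 = 0.89072679·7.7245276 × 10^-4 = 6.8804436 × 10^-4.

6.880 × 10^-4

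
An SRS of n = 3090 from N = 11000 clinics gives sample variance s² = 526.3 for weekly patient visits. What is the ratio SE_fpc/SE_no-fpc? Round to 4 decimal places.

0.8480

f = n/N = 3090/11000 = 0.28090909.
SE_no-fpc = √(s²/n) = 0.41270283; SE_fpc = √((1−f)s²/n) = 0.34996881.
Ratio = √(1−f) = 0.84799228.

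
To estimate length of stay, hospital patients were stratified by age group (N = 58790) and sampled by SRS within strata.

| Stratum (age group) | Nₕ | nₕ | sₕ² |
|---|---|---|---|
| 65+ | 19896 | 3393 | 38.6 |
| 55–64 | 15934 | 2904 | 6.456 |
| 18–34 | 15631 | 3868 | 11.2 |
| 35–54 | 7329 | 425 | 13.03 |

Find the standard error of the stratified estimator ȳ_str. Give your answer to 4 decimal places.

0.0426

Var(ȳ_str) = Σₕ Wₕ²(1 − fₕ)sₕ²/nₕ with Wₕ = Nₕ/N, N = 58790.
65+: Wₕ = 0.33842490; term = 0.33842490²·(1 − 0.17053679)·38.6/3393 = 0.0010807499.
55–64: Wₕ = 0.27103249; term = 0.27103249²·(1 − 0.18225179)·6.456/2904 = 1.3354549 × 10^-4.
18–34: Wₕ = 0.26587855; term = 0.26587855²·(1 − 0.24745698)·11.2/3868 = 1.5403858 × 10^-4.
35–54: Wₕ = 0.12466406; term = 0.12466406²·(1 − 0.05798881)·13.03/425 = 4.488426 × 10^-4.
Sum = 0.0018171766.
SE = √(0.0018171766) = 0.0426.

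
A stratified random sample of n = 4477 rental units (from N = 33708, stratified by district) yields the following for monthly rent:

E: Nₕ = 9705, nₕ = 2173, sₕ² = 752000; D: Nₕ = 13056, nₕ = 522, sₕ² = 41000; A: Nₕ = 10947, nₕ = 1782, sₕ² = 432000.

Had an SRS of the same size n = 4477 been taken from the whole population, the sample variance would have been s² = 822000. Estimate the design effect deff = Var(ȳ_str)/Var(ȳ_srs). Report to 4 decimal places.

Var(ȳ_str) = Σ Wₕ²(1−fₕ)sₕ²/nₕ with Wₕ = Nₕ/33708:
  E: (9705/33708)²·(1−2173/9705)·752000/2173 = 22.263734
  D: (13056/33708)²·(1−522/13056)·41000/522 = 11.312204
  A: (10947/33708)²·(1−1782/10947)·432000/1782 = 21.406106
  → Var(ȳ_str) = 54.982044.
Var(ȳ_srs) = (1 − 4477/33708)·822000/4477 = 159.21919.
deff = 54.982044 / 159.21919 = 0.3453.

0.3453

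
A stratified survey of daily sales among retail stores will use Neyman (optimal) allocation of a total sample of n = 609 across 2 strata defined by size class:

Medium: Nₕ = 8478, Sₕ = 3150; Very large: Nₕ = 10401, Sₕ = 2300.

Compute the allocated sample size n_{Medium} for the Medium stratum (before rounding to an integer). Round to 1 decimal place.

321.2

Neyman allocation: nₕ = n·NₕSₕ / Σⱼ NⱼSⱼ.
Σ NⱼSⱼ = 8478·3150 + 10401·2300 = 5.0628 × 10^7.
n_{Medium} = 609·8478·3150 / (5.0628 × 10^7) = 321.2.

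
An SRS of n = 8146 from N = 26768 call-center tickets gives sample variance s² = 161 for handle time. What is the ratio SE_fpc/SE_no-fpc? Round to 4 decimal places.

0.8341

f = n/N = 8146/26768 = 0.30431859.
SE_no-fpc = √(s²/n) = 0.14058557; SE_fpc = √((1−f)s²/n) = 0.11725893.
Ratio = √(1−f) = 0.83407518.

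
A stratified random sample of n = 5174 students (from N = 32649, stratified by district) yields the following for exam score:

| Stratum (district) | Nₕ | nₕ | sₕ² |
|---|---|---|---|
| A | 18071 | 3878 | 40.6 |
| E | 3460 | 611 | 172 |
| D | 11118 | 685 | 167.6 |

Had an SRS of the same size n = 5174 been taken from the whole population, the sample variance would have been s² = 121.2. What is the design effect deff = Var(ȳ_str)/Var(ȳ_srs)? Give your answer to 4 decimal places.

Var(ȳ_str) = Σ Wₕ²(1−fₕ)sₕ²/nₕ with Wₕ = Nₕ/32649:
  A: (18071/32649)²·(1−3878/18071)·40.6/3878 = 0.0025190388
  E: (3460/32649)²·(1−611/3460)·172/611 = 0.0026032508
  D: (11118/32649)²·(1−685/11118)·167.6/685 = 0.026624383
  → Var(ȳ_str) = 0.031746673.
Var(ȳ_srs) = (1 − 5174/32649)·121.2/5174 = 0.019712605.
deff = 0.031746673 / 0.019712605 = 1.6105.

1.6105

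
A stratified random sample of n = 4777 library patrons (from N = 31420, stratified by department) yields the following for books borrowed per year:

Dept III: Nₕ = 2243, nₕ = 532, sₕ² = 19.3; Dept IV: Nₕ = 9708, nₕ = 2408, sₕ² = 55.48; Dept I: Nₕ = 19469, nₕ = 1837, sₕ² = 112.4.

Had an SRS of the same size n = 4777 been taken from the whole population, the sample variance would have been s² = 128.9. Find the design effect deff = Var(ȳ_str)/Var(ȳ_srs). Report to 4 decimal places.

1.0083

Var(ȳ_str) = Σ Wₕ²(1−fₕ)sₕ²/nₕ with Wₕ = Nₕ/31420:
  Dept III: (2243/31420)²·(1−532/2243)·19.3/532 = 1.4103035 × 10^-4
  Dept IV: (9708/31420)²·(1−2408/9708)·55.48/2408 = 0.0016539418
  Dept I: (19469/31420)²·(1−1837/19469)·112.4/1837 = 0.021276002
  → Var(ȳ_str) = 0.023070974.
Var(ȳ_srs) = (1 − 4777/31420)·128.9/4777 = 0.02288098.
deff = 0.023070974 / 0.02288098 = 1.0083.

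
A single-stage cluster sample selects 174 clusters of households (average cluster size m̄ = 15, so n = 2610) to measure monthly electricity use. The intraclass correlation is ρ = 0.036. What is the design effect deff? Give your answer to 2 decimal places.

1.50

deff = 1 + (15 − 1)·0.036 = 1 + 0.504 = 1.504.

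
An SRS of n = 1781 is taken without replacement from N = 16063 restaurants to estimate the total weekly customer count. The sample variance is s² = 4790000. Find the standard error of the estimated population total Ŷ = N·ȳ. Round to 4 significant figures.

Var(Ŷ) = N²·Var(ȳ) = N²·(1 − n/N)·s²/n.
f = 1781/16063 = 0.11087593; Var(ȳ) = 0.88912407·4790000/1781 = 2391.2994.
Var(Ŷ) = 16063² · 2391.2994 = 6.17003 × 10^11.
SE(Ŷ) = √(6.17003 × 10^11) = 785500.

785500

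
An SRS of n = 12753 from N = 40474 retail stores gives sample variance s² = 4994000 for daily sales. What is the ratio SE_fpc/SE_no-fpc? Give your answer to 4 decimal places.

f = n/N = 12753/40474 = 0.31509117.
SE_no-fpc = √(s²/n) = 19.788738; SE_fpc = √((1−f)s²/n) = 16.377005.
Ratio = √(1−f) = 0.82759219.

0.8276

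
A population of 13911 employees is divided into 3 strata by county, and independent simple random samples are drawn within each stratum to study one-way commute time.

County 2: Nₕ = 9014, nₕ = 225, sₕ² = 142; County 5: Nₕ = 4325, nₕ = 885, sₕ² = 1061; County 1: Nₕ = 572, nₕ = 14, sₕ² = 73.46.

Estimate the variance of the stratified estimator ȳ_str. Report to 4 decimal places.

0.3592

Var(ȳ_str) = Σₕ Wₕ²(1 − fₕ)sₕ²/nₕ with Wₕ = Nₕ/N, N = 13911.
County 2: Wₕ = 0.64797642; term = 0.64797642²·(1 − 0.02496117)·142/225 = 0.25837241.
County 5: Wₕ = 0.31090504; term = 0.31090504²·(1 − 0.20462428)·1061/885 = 0.092172203.
County 1: Wₕ = 0.04111854; term = 0.04111854²·(1 − 0.02447552)·73.46/14 = 0.0086543891.
Sum = 0.359199.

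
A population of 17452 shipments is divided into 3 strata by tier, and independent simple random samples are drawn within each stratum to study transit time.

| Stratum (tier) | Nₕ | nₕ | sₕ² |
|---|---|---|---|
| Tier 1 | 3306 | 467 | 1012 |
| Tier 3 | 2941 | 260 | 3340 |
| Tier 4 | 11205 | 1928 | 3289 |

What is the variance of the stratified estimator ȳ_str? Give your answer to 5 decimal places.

0.98156

Var(ȳ_str) = Σₕ Wₕ²(1 − fₕ)sₕ²/nₕ with Wₕ = Nₕ/N, N = 17452.
Tier 1: Wₕ = 0.18943388; term = 0.18943388²·(1 − 0.14125832)·1012/467 = 0.066779239.
Tier 3: Wₕ = 0.16851937; term = 0.16851937²·(1 − 0.08840530)·3340/260 = 0.33256347.
Tier 4: Wₕ = 0.64204676; term = 0.64204676²·(1 − 0.17206604)·3289/1928 = 0.5822183.
Sum = 0.98156101.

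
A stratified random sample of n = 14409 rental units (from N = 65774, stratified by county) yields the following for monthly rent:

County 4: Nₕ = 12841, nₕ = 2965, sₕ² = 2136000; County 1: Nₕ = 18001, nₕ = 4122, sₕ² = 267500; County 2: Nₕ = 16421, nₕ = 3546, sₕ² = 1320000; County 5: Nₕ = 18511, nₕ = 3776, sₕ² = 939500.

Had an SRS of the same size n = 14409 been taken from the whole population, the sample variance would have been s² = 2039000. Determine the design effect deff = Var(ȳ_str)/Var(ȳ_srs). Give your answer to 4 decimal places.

0.5316

Var(ȳ_str) = Σ Wₕ²(1−fₕ)sₕ²/nₕ with Wₕ = Nₕ/65774:
  County 4: (12841/65774)²·(1−2965/12841)·2136000/2965 = 21.117766
  County 1: (18001/65774)²·(1−4122/18001)·267500/4122 = 3.7476765
  County 2: (16421/65774)²·(1−3546/16421)·1320000/3546 = 18.19171
  County 5: (18511/65774)²·(1−3776/18511)·939500/3776 = 15.686871
  → Var(ȳ_str) = 58.744024.
Var(ȳ_srs) = (1 − 14409/65774)·2039000/14409 = 110.50869.
deff = 58.744024 / 110.50869 = 0.5316.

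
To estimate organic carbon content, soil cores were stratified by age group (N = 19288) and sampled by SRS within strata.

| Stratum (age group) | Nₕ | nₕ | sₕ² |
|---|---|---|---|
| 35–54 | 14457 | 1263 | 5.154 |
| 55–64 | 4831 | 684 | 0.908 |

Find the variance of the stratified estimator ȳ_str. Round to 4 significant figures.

Var(ȳ_str) = Σₕ Wₕ²(1 − fₕ)sₕ²/nₕ with Wₕ = Nₕ/N, N = 19288.
35–54: Wₕ = 0.74953339; term = 0.74953339²·(1 − 0.08736252)·5.154/1263 = 0.0020922874.
55–64: Wₕ = 0.25046661; term = 0.25046661²·(1 − 0.14158559)·0.908/684 = 7.1486893 × 10^-5.
Sum = 0.0021637743.

0.002164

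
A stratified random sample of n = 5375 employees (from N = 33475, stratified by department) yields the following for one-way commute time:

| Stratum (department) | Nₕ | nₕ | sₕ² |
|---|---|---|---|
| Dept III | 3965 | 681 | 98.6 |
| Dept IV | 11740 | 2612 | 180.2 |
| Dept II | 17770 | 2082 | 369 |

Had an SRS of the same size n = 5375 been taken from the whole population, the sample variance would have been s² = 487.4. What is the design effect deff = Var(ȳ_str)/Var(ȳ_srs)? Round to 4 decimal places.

Var(ȳ_str) = Σ Wₕ²(1−fₕ)sₕ²/nₕ with Wₕ = Nₕ/33475:
  Dept III: (3965/33475)²·(1−681/3965)·98.6/681 = 0.0016824221
  Dept IV: (11740/33475)²·(1−2612/11740)·180.2/2612 = 0.0065975725
  Dept II: (17770/33475)²·(1−2082/17770)·369/2082 = 0.044091967
  → Var(ȳ_str) = 0.052371962.
Var(ȳ_srs) = (1 − 5375/33475)·487.4/5375 = 0.07611895.
deff = 0.052371962 / 0.07611895 = 0.6880.

0.6880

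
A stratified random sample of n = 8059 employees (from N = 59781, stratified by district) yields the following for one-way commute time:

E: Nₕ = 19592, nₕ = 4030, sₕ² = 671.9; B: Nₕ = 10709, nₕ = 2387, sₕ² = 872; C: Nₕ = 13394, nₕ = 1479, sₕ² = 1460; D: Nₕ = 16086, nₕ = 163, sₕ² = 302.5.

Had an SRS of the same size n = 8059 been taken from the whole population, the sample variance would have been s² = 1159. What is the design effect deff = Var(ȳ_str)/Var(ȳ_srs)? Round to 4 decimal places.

1.6108

Var(ȳ_str) = Σ Wₕ²(1−fₕ)sₕ²/nₕ with Wₕ = Nₕ/59781:
  E: (19592/59781)²·(1−4030/19592)·671.9/4030 = 0.014223859
  B: (10709/59781)²·(1−2387/10709)·872/2387 = 0.0091099154
  C: (13394/59781)²·(1−1479/13394)·1460/1479 = 0.04408214
  D: (16086/59781)²·(1−163/16086)·302.5/163 = 0.13301003
  → Var(ȳ_str) = 0.20042594.
Var(ȳ_srs) = (1 − 8059/59781)·1159/8059 = 0.12442694.
deff = 0.20042594 / 0.12442694 = 1.6108.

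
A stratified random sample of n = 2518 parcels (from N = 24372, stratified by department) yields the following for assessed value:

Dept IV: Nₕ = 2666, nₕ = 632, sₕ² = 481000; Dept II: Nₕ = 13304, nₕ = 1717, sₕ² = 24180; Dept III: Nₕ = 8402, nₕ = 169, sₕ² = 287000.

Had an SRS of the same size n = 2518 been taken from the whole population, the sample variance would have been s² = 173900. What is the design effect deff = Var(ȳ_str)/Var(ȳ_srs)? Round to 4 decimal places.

Var(ȳ_str) = Σ Wₕ²(1−fₕ)sₕ²/nₕ with Wₕ = Nₕ/24372:
  Dept IV: (2666/24372)²·(1−632/2666)·481000/632 = 6.9479511
  Dept II: (13304/24372)²·(1−1717/13304)·24180/1717 = 3.6547435
  Dept III: (8402/24372)²·(1−169/8402)·287000/169 = 197.76692
  → Var(ȳ_str) = 208.36961.
Var(ȳ_srs) = (1 − 2518/24372)·173900/2518 = 61.927511.
deff = 208.36961 / 61.927511 = 3.3647.

3.3647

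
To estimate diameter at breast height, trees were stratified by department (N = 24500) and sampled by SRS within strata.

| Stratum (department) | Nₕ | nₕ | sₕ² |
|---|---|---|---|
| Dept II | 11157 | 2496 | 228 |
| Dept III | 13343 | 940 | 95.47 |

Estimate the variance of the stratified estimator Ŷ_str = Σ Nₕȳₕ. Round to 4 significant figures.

2.563 × 10^7

Var(Ŷ_str) = Σₕ Nₕ²(1 − fₕ)sₕ²/nₕ.
Dept II: 11157²·(1 − 2496/11157)·228/2496 = 8.8268498 × 10^6.
Dept III: 13343²·(1 − 940/13343)·95.47/940 = 1.6808126 × 10^7.
Sum = 2.5634976 × 10^7.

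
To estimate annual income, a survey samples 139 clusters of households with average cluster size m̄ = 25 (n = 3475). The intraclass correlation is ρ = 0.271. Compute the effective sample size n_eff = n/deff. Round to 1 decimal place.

deff = 1 + (25 − 1)·0.271 = 1 + 6.504 = 7.504.
n_eff = 3475 / 7.504 = 463.1.

463.1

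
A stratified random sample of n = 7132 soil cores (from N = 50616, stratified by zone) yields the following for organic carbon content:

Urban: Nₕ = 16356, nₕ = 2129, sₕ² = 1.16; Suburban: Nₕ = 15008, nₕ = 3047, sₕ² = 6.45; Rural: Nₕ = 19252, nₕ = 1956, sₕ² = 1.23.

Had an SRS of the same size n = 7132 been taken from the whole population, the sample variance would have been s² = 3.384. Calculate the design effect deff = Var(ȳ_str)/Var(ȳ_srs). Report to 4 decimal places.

Var(ȳ_str) = Σ Wₕ²(1−fₕ)sₕ²/nₕ with Wₕ = Nₕ/50616:
  Urban: (16356/50616)²·(1−2129/16356)·1.16/2129 = 4.9487683 × 10^-5
  Suburban: (15008/50616)²·(1−3047/15008)·6.45/3047 = 1.4832076 × 10^-4
  Rural: (19252/50616)²·(1−1956/19252)·1.23/1956 = 8.1730122 × 10^-5
  → Var(ȳ_str) = 2.7953857 × 10^-4.
Var(ȳ_srs) = (1 − 7132/50616)·3.384/7132 = 4.0762488 × 10^-4.
deff = (2.7953857 × 10^-4) / (4.0762488 × 10^-4) = 0.6858.

0.6858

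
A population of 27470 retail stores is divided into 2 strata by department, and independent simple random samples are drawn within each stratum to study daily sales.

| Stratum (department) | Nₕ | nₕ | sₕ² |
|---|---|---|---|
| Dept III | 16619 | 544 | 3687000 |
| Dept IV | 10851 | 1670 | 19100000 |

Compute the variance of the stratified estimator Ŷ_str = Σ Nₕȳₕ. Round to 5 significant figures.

2.9500 × 10^12

Var(Ŷ_str) = Σₕ Nₕ²(1 − fₕ)sₕ²/nₕ.
Dept III: 16619²·(1 − 544/16619)·3687000/544 = 1.8106316 × 10^12.
Dept IV: 10851²·(1 − 1670/10851)·19100000/1670 = 1.1394011 × 10^12.
Sum = 2.9500327 × 10^12.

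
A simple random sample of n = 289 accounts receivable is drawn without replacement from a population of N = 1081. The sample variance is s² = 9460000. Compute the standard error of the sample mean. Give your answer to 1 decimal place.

Under SRS without replacement, Var(ȳ) = (1 − f)·s²/n with f = n/N = 289/1081 = 0.26734505.
Var(ȳ) = (1 − 0.26734505)·9460000/289 = 0.73265495·32733.564 = 23982.408.
SE(ȳ) = √(23982.408) = 154.9.

154.9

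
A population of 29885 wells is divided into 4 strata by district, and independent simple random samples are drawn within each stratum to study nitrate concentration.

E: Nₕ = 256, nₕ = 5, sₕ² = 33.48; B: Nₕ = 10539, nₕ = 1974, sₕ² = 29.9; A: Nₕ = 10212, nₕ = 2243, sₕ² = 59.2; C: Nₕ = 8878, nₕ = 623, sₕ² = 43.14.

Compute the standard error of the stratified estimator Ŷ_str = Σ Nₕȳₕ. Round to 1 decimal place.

3003.4

Var(Ŷ_str) = Σₕ Nₕ²(1 − fₕ)sₕ²/nₕ.
E: 256²·(1 − 5/256)·33.48/5 = 430258.18.
B: 10539²·(1 − 1974/10539)·29.9/1974 = 1.3672591 × 10^6.
A: 10212²·(1 − 2243/10212)·59.2/2243 = 2.1478654 × 10^6.
C: 8878²·(1 − 623/8878)·43.14/623 = 5.0748629 × 10^6.
Sum = 9.0202456 × 10^6.
SE = √(9.0202456 × 10^6) = 3003.4.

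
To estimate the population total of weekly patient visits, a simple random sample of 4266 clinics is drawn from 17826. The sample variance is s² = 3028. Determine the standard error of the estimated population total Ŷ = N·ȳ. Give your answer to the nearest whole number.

Var(Ŷ) = N²·Var(ȳ) = N²·(1 − n/N)·s²/n.
f = 4266/17826 = 0.23931336; Var(ȳ) = 0.76068664·3028/4266 = 0.53993416.
Var(Ŷ) = 17826² · 0.53993416 = 1.7157287 × 10^8.
SE(Ŷ) = √(1.7157287 × 10^8) = 13099.

13099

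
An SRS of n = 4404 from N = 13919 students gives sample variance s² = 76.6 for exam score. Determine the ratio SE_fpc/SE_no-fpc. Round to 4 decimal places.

f = n/N = 4404/13919 = 0.31640204.
SE_no-fpc = √(s²/n) = 0.13188358; SE_fpc = √((1−f)s²/n) = 0.10904132.
Ratio = √(1−f) = 0.82679983.

0.8268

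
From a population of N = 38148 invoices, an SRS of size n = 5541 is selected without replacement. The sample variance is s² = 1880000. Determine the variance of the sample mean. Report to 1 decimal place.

Under SRS without replacement, Var(ȳ) = (1 − f)·s²/n with f = n/N = 5541/38148 = 0.14525008.
Var(ȳ) = (1 − 0.14525008)·1880000/5541 = 0.85474992·339.28894 = 290.00719.

290.0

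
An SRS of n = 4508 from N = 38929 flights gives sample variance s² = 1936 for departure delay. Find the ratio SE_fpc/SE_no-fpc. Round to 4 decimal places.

f = n/N = 4508/38929 = 0.11580056.
SE_no-fpc = √(s²/n) = 0.65533102; SE_fpc = √((1−f)s²/n) = 0.61622007.
Ratio = √(1−f) = 0.94031880.

0.9403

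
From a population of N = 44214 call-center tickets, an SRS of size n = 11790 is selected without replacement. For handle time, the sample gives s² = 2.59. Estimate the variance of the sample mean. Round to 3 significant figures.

1.61 × 10^-4

Under SRS without replacement, Var(ȳ) = (1 − f)·s²/n with f = n/N = 11790/44214 = 0.26665762.
Var(ȳ) = (1 − 0.26665762)·2.59/11790 = 0.73334238·2.1967769 × 10^-4 = 1.6109896 × 10^-4.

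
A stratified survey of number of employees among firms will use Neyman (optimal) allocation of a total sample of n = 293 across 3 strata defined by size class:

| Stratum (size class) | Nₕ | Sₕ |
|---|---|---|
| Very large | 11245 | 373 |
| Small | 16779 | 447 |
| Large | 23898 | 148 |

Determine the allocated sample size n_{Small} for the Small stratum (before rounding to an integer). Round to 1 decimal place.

144.3

Neyman allocation: nₕ = n·NₕSₕ / Σⱼ NⱼSⱼ.
Σ NⱼSⱼ = 11245·373 + 16779·447 + 23898·148 = 1.5231502 × 10^7.
n_{Small} = 293·16779·447 / (1.5231502 × 10^7) = 144.3.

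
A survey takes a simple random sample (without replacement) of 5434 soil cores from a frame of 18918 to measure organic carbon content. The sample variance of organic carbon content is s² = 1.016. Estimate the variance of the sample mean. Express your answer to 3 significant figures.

1.33 × 10^-4

Under SRS without replacement, Var(ȳ) = (1 − f)·s²/n with f = n/N = 5434/18918 = 0.28723967.
Var(ȳ) = (1 − 0.28723967)·1.016/5434 = 0.71276033·1.8697092 × 10^-4 = 1.3326546 × 10^-4.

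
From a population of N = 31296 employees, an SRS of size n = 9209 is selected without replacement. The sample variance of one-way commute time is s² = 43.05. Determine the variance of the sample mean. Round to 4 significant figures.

Under SRS without replacement, Var(ȳ) = (1 − f)·s²/n with f = n/N = 9209/31296 = 0.29425486.
Var(ȳ) = (1 − 0.29425486)·43.05/9209 = 0.70574514·0.0046747747 = 0.0032991995.

0.003299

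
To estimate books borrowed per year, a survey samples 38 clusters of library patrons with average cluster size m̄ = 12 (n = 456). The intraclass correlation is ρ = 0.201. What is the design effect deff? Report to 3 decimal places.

3.211

deff = 1 + (12 − 1)·0.201 = 1 + 2.211 = 3.211.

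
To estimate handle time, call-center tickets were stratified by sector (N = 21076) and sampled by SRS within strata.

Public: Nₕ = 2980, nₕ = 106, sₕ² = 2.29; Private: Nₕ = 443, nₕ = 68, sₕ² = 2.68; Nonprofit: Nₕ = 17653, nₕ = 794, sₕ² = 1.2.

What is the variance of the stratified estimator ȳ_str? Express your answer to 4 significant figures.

0.001444

Var(ȳ_str) = Σₕ Wₕ²(1 − fₕ)sₕ²/nₕ with Wₕ = Nₕ/N, N = 21076.
Public: Wₕ = 0.14139305; term = 0.14139305²·(1 − 0.03557047)·2.29/106 = 4.1653957 × 10^-4.
Private: Wₕ = 0.02101917; term = 0.02101917²·(1 − 0.15349887)·2.68/68 = 1.4739559 × 10^-5.
Nonprofit: Wₕ = 0.83758778; term = 0.83758778²·(1 − 0.04497819)·1.2/794 = 0.0010125925.
Sum = 0.0014438716.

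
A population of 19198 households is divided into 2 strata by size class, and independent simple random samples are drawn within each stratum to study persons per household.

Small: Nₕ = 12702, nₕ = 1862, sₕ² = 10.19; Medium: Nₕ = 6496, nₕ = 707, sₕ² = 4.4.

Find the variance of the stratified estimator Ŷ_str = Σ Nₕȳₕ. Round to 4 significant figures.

987600

Var(Ŷ_str) = Σₕ Nₕ²(1 − fₕ)sₕ²/nₕ.
Small: 12702²·(1 − 1862/12702)·10.19/1862 = 753521.93.
Medium: 6496²·(1 − 707/6496)·4.4/707 = 234036.09.
Sum = 987558.02.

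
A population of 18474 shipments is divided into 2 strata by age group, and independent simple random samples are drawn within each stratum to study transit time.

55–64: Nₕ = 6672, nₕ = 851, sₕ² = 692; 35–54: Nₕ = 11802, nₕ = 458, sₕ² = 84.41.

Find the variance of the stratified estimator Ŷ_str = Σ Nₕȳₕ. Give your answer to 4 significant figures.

5.626 × 10^7

Var(Ŷ_str) = Σₕ Nₕ²(1 − fₕ)sₕ²/nₕ.
55–64: 6672²·(1 − 851/6672)·692/851 = 3.1581312 × 10^7.
35–54: 11802²·(1 − 458/11802)·84.41/458 = 2.4674607 × 10^7.
Sum = 5.6255919 × 10^7.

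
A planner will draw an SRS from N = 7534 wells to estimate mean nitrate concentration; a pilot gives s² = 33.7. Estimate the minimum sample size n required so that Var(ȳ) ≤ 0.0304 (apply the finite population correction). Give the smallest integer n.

967

Without fpc, n₀ = s²/D = 33.7/0.0304 = 1108.5526.
With fpc, (1 − n/N)·s²/n ≤ D requires n ≥ n₀/(1 + n₀/N) = 1108.5526/(1 + 1108.5526/7534) = 966.3621.
Rounding up, n = 967.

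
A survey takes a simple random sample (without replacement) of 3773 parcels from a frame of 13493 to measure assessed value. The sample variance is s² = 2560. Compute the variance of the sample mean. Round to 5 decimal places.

0.48878

Under SRS without replacement, Var(ȳ) = (1 − f)·s²/n with f = n/N = 3773/13493 = 0.27962647.
Var(ȳ) = (1 − 0.27962647)·2560/3773 = 0.72037353·0.67850517 = 0.48877716.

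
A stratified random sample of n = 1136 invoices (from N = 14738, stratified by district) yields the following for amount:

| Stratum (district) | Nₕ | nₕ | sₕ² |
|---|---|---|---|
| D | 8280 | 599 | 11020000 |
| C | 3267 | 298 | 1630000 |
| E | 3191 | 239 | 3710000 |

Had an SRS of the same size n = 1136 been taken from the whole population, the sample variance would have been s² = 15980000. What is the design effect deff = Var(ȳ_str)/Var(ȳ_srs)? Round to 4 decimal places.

Var(ȳ_str) = Σ Wₕ²(1−fₕ)sₕ²/nₕ with Wₕ = Nₕ/14738:
  D: (8280/14738)²·(1−599/8280)·11020000/599 = 5386.737
  C: (3267/14738)²·(1−298/3267)·1630000/298 = 244.26068
  E: (3191/14738)²·(1−239/3191)·3710000/239 = 673.19683
  → Var(ȳ_str) = 6304.1945.
Var(ȳ_srs) = (1 − 1136/14738)·15980000/1136 = 12982.629.
deff = 6304.1945 / 12982.629 = 0.4856.

0.4856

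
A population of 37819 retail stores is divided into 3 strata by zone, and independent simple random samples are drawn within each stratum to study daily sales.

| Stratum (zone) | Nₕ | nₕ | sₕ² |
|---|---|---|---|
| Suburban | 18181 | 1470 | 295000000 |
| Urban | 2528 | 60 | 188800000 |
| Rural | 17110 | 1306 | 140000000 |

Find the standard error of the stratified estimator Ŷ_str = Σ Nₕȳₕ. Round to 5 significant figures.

1.0469 × 10^7

Var(Ŷ_str) = Σₕ Nₕ²(1 − fₕ)sₕ²/nₕ.
Suburban: 18181²·(1 − 1470/18181)·295000000/1470 = 6.097122 × 10^13.
Urban: 2528²·(1 − 60/2528)·188800000/60 = 1.9632381 × 10^13.
Rural: 17110²·(1 − 1306/17110)·140000000/1306 = 2.8986908 × 10^13.
Sum = 1.0959051 × 10^14.
SE = √(1.0959051 × 10^14) = 1.0469 × 10^7.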